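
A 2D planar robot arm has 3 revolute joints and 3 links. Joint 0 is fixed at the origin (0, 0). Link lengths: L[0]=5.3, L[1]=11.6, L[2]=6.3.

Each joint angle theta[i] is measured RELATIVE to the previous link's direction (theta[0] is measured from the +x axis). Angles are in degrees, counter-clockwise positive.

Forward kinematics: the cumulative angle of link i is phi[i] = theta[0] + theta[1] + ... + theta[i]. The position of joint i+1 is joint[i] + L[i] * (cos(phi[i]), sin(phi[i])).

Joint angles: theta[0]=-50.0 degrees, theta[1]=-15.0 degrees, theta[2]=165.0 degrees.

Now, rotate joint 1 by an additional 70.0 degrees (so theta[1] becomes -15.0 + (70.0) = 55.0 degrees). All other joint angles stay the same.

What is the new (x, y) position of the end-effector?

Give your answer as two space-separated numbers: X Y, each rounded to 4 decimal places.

joint[0] = (0.0000, 0.0000)  (base)
link 0: phi[0] = -50 = -50 deg
  cos(-50 deg) = 0.6428, sin(-50 deg) = -0.7660
  joint[1] = (0.0000, 0.0000) + 5.3 * (0.6428, -0.7660) = (0.0000 + 3.4068, 0.0000 + -4.0600) = (3.4068, -4.0600)
link 1: phi[1] = -50 + 55 = 5 deg
  cos(5 deg) = 0.9962, sin(5 deg) = 0.0872
  joint[2] = (3.4068, -4.0600) + 11.6 * (0.9962, 0.0872) = (3.4068 + 11.5559, -4.0600 + 1.0110) = (14.9626, -3.0490)
link 2: phi[2] = -50 + 55 + 165 = 170 deg
  cos(170 deg) = -0.9848, sin(170 deg) = 0.1736
  joint[3] = (14.9626, -3.0490) + 6.3 * (-0.9848, 0.1736) = (14.9626 + -6.2043, -3.0490 + 1.0940) = (8.7583, -1.9550)
End effector: (8.7583, -1.9550)

Answer: 8.7583 -1.9550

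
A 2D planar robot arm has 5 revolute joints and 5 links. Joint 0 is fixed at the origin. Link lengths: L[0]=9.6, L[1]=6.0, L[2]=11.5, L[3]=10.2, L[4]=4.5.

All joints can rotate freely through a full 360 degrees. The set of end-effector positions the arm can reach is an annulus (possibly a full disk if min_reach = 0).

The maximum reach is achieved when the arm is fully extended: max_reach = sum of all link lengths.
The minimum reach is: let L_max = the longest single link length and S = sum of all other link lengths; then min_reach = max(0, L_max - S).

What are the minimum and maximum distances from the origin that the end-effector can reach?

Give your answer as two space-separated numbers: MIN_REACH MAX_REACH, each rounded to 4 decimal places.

Answer: 0.0000 41.8000

Derivation:
Link lengths: [9.6, 6.0, 11.5, 10.2, 4.5]
max_reach = 9.6 + 6 + 11.5 + 10.2 + 4.5 = 41.8
L_max = max([9.6, 6.0, 11.5, 10.2, 4.5]) = 11.5
S (sum of others) = 41.8 - 11.5 = 30.3
min_reach = max(0, 11.5 - 30.3) = max(0, -18.8) = 0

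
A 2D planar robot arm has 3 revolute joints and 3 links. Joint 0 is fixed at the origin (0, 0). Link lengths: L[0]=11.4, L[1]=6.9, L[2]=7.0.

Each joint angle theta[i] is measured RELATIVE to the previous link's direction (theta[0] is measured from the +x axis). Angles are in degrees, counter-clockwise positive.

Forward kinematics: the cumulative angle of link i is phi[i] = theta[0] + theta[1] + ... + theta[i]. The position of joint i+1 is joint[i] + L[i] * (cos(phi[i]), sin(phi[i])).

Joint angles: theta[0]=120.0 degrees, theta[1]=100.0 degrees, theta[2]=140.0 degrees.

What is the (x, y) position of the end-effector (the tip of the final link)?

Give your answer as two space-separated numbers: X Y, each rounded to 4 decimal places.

Answer: -3.9857 5.4375

Derivation:
joint[0] = (0.0000, 0.0000)  (base)
link 0: phi[0] = 120 = 120 deg
  cos(120 deg) = -0.5000, sin(120 deg) = 0.8660
  joint[1] = (0.0000, 0.0000) + 11.4 * (-0.5000, 0.8660) = (0.0000 + -5.7000, 0.0000 + 9.8727) = (-5.7000, 9.8727)
link 1: phi[1] = 120 + 100 = 220 deg
  cos(220 deg) = -0.7660, sin(220 deg) = -0.6428
  joint[2] = (-5.7000, 9.8727) + 6.9 * (-0.7660, -0.6428) = (-5.7000 + -5.2857, 9.8727 + -4.4352) = (-10.9857, 5.4375)
link 2: phi[2] = 120 + 100 + 140 = 360 deg
  cos(360 deg) = 1.0000, sin(360 deg) = -0.0000
  joint[3] = (-10.9857, 5.4375) + 7 * (1.0000, -0.0000) = (-10.9857 + 7.0000, 5.4375 + -0.0000) = (-3.9857, 5.4375)
End effector: (-3.9857, 5.4375)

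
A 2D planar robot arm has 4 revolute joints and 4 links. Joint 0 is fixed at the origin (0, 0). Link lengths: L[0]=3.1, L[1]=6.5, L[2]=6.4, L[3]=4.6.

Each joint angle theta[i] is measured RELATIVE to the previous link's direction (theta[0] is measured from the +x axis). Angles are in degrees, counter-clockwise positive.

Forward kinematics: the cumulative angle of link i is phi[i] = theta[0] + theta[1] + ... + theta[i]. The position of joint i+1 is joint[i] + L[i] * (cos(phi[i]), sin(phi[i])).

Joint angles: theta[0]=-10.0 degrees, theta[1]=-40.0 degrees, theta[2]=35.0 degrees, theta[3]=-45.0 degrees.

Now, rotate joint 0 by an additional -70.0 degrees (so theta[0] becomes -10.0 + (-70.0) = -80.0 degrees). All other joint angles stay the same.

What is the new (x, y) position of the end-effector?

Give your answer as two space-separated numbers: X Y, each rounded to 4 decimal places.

joint[0] = (0.0000, 0.0000)  (base)
link 0: phi[0] = -80 = -80 deg
  cos(-80 deg) = 0.1736, sin(-80 deg) = -0.9848
  joint[1] = (0.0000, 0.0000) + 3.1 * (0.1736, -0.9848) = (0.0000 + 0.5383, 0.0000 + -3.0529) = (0.5383, -3.0529)
link 1: phi[1] = -80 + -40 = -120 deg
  cos(-120 deg) = -0.5000, sin(-120 deg) = -0.8660
  joint[2] = (0.5383, -3.0529) + 6.5 * (-0.5000, -0.8660) = (0.5383 + -3.2500, -3.0529 + -5.6292) = (-2.7117, -8.6821)
link 2: phi[2] = -80 + -40 + 35 = -85 deg
  cos(-85 deg) = 0.0872, sin(-85 deg) = -0.9962
  joint[3] = (-2.7117, -8.6821) + 6.4 * (0.0872, -0.9962) = (-2.7117 + 0.5578, -8.6821 + -6.3756) = (-2.1539, -15.0577)
link 3: phi[3] = -80 + -40 + 35 + -45 = -130 deg
  cos(-130 deg) = -0.6428, sin(-130 deg) = -0.7660
  joint[4] = (-2.1539, -15.0577) + 4.6 * (-0.6428, -0.7660) = (-2.1539 + -2.9568, -15.0577 + -3.5238) = (-5.1107, -18.5815)
End effector: (-5.1107, -18.5815)

Answer: -5.1107 -18.5815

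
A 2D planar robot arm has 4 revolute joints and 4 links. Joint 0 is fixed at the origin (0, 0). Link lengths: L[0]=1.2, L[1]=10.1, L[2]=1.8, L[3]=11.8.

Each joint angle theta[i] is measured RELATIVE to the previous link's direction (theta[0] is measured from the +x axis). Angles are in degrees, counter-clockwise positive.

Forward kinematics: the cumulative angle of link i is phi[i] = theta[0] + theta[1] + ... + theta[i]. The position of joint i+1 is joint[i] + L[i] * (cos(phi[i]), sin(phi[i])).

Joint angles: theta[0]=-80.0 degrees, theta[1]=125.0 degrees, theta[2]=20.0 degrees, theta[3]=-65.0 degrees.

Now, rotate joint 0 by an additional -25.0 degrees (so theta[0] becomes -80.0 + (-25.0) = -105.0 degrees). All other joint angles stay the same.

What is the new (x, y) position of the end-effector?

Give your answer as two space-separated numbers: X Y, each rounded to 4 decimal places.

joint[0] = (0.0000, 0.0000)  (base)
link 0: phi[0] = -105 = -105 deg
  cos(-105 deg) = -0.2588, sin(-105 deg) = -0.9659
  joint[1] = (0.0000, 0.0000) + 1.2 * (-0.2588, -0.9659) = (0.0000 + -0.3106, 0.0000 + -1.1591) = (-0.3106, -1.1591)
link 1: phi[1] = -105 + 125 = 20 deg
  cos(20 deg) = 0.9397, sin(20 deg) = 0.3420
  joint[2] = (-0.3106, -1.1591) + 10.1 * (0.9397, 0.3420) = (-0.3106 + 9.4909, -1.1591 + 3.4544) = (9.1803, 2.2953)
link 2: phi[2] = -105 + 125 + 20 = 40 deg
  cos(40 deg) = 0.7660, sin(40 deg) = 0.6428
  joint[3] = (9.1803, 2.2953) + 1.8 * (0.7660, 0.6428) = (9.1803 + 1.3789, 2.2953 + 1.1570) = (10.5592, 3.4523)
link 3: phi[3] = -105 + 125 + 20 + -65 = -25 deg
  cos(-25 deg) = 0.9063, sin(-25 deg) = -0.4226
  joint[4] = (10.5592, 3.4523) + 11.8 * (0.9063, -0.4226) = (10.5592 + 10.6944, 3.4523 + -4.9869) = (21.2536, -1.5346)
End effector: (21.2536, -1.5346)

Answer: 21.2536 -1.5346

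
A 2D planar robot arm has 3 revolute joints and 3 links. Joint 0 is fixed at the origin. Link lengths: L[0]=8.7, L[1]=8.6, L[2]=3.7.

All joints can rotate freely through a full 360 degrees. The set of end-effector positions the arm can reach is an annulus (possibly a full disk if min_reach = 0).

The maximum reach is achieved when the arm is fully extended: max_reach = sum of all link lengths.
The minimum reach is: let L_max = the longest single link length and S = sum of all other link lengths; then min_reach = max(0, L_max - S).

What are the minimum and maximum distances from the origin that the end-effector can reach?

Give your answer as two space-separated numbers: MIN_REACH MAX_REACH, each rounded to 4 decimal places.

Answer: 0.0000 21.0000

Derivation:
Link lengths: [8.7, 8.6, 3.7]
max_reach = 8.7 + 8.6 + 3.7 = 21
L_max = max([8.7, 8.6, 3.7]) = 8.7
S (sum of others) = 21 - 8.7 = 12.3
min_reach = max(0, 8.7 - 12.3) = max(0, -3.6) = 0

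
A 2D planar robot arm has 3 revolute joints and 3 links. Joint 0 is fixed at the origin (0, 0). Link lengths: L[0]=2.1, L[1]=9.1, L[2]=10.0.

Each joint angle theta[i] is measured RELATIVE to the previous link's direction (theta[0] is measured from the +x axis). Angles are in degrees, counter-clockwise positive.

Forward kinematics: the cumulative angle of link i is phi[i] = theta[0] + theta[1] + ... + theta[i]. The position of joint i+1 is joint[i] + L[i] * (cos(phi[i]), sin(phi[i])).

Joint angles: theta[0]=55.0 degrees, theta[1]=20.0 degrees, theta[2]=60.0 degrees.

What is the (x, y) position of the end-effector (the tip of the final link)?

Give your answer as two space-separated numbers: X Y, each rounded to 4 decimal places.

joint[0] = (0.0000, 0.0000)  (base)
link 0: phi[0] = 55 = 55 deg
  cos(55 deg) = 0.5736, sin(55 deg) = 0.8192
  joint[1] = (0.0000, 0.0000) + 2.1 * (0.5736, 0.8192) = (0.0000 + 1.2045, 0.0000 + 1.7202) = (1.2045, 1.7202)
link 1: phi[1] = 55 + 20 = 75 deg
  cos(75 deg) = 0.2588, sin(75 deg) = 0.9659
  joint[2] = (1.2045, 1.7202) + 9.1 * (0.2588, 0.9659) = (1.2045 + 2.3553, 1.7202 + 8.7899) = (3.5598, 10.5101)
link 2: phi[2] = 55 + 20 + 60 = 135 deg
  cos(135 deg) = -0.7071, sin(135 deg) = 0.7071
  joint[3] = (3.5598, 10.5101) + 10 * (-0.7071, 0.7071) = (3.5598 + -7.0711, 10.5101 + 7.0711) = (-3.5113, 17.5812)
End effector: (-3.5113, 17.5812)

Answer: -3.5113 17.5812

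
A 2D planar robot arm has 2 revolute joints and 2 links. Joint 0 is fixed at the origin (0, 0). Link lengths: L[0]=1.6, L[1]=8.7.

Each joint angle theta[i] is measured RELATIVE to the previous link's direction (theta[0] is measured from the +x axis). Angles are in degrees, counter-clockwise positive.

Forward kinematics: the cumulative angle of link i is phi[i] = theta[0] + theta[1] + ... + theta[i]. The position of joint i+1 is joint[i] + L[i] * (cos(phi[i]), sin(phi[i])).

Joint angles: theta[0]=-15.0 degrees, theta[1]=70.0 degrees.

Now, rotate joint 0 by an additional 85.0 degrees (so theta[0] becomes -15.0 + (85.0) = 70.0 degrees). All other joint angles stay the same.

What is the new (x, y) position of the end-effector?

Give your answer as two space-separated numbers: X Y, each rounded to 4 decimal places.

Answer: -6.1174 7.0958

Derivation:
joint[0] = (0.0000, 0.0000)  (base)
link 0: phi[0] = 70 = 70 deg
  cos(70 deg) = 0.3420, sin(70 deg) = 0.9397
  joint[1] = (0.0000, 0.0000) + 1.6 * (0.3420, 0.9397) = (0.0000 + 0.5472, 0.0000 + 1.5035) = (0.5472, 1.5035)
link 1: phi[1] = 70 + 70 = 140 deg
  cos(140 deg) = -0.7660, sin(140 deg) = 0.6428
  joint[2] = (0.5472, 1.5035) + 8.7 * (-0.7660, 0.6428) = (0.5472 + -6.6646, 1.5035 + 5.5923) = (-6.1174, 7.0958)
End effector: (-6.1174, 7.0958)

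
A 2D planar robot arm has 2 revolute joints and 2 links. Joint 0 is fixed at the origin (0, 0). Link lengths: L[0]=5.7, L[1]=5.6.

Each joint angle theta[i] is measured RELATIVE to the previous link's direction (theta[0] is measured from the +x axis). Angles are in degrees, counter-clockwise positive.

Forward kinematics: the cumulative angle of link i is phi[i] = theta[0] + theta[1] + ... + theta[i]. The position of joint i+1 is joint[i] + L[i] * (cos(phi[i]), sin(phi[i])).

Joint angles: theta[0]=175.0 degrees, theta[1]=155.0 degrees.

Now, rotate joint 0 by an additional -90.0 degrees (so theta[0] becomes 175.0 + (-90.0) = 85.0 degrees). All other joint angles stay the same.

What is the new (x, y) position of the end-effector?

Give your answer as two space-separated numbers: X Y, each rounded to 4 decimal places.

joint[0] = (0.0000, 0.0000)  (base)
link 0: phi[0] = 85 = 85 deg
  cos(85 deg) = 0.0872, sin(85 deg) = 0.9962
  joint[1] = (0.0000, 0.0000) + 5.7 * (0.0872, 0.9962) = (0.0000 + 0.4968, 0.0000 + 5.6783) = (0.4968, 5.6783)
link 1: phi[1] = 85 + 155 = 240 deg
  cos(240 deg) = -0.5000, sin(240 deg) = -0.8660
  joint[2] = (0.4968, 5.6783) + 5.6 * (-0.5000, -0.8660) = (0.4968 + -2.8000, 5.6783 + -4.8497) = (-2.3032, 0.8286)
End effector: (-2.3032, 0.8286)

Answer: -2.3032 0.8286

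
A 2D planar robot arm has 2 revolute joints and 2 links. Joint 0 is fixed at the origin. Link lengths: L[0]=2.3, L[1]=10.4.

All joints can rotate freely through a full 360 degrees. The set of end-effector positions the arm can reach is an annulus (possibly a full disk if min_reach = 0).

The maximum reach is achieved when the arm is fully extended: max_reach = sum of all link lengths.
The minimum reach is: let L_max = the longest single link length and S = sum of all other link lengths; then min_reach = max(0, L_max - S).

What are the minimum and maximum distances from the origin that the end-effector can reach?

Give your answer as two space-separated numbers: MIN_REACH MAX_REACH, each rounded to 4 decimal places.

Answer: 8.1000 12.7000

Derivation:
Link lengths: [2.3, 10.4]
max_reach = 2.3 + 10.4 = 12.7
L_max = max([2.3, 10.4]) = 10.4
S (sum of others) = 12.7 - 10.4 = 2.3
min_reach = max(0, 10.4 - 2.3) = max(0, 8.1) = 8.1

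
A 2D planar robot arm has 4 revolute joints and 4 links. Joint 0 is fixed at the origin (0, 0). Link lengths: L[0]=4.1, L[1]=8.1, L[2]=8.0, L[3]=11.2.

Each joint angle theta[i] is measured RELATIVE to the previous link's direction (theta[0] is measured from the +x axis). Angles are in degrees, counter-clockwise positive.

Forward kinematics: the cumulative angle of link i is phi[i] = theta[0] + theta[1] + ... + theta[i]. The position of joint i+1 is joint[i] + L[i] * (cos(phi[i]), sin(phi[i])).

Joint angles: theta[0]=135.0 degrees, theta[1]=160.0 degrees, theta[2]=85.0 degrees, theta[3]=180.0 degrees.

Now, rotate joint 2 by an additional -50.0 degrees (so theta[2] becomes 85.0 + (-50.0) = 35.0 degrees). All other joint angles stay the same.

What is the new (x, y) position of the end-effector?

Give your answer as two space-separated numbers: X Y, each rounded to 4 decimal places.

joint[0] = (0.0000, 0.0000)  (base)
link 0: phi[0] = 135 = 135 deg
  cos(135 deg) = -0.7071, sin(135 deg) = 0.7071
  joint[1] = (0.0000, 0.0000) + 4.1 * (-0.7071, 0.7071) = (0.0000 + -2.8991, 0.0000 + 2.8991) = (-2.8991, 2.8991)
link 1: phi[1] = 135 + 160 = 295 deg
  cos(295 deg) = 0.4226, sin(295 deg) = -0.9063
  joint[2] = (-2.8991, 2.8991) + 8.1 * (0.4226, -0.9063) = (-2.8991 + 3.4232, 2.8991 + -7.3411) = (0.5241, -4.4420)
link 2: phi[2] = 135 + 160 + 35 = 330 deg
  cos(330 deg) = 0.8660, sin(330 deg) = -0.5000
  joint[3] = (0.5241, -4.4420) + 8 * (0.8660, -0.5000) = (0.5241 + 6.9282, -4.4420 + -4.0000) = (7.4523, -8.4420)
link 3: phi[3] = 135 + 160 + 35 + 180 = 510 deg
  cos(510 deg) = -0.8660, sin(510 deg) = 0.5000
  joint[4] = (7.4523, -8.4420) + 11.2 * (-0.8660, 0.5000) = (7.4523 + -9.6995, -8.4420 + 5.6000) = (-2.2472, -2.8420)
End effector: (-2.2472, -2.8420)

Answer: -2.2472 -2.8420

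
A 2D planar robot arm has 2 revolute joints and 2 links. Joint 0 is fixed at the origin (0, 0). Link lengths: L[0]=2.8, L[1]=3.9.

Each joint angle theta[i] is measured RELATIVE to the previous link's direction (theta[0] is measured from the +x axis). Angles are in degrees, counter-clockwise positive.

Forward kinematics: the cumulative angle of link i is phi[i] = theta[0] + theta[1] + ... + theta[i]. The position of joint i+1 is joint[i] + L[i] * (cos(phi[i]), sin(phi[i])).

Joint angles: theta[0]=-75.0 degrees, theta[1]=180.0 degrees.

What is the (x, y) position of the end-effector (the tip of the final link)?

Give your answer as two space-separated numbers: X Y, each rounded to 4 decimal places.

Answer: -0.2847 1.0625

Derivation:
joint[0] = (0.0000, 0.0000)  (base)
link 0: phi[0] = -75 = -75 deg
  cos(-75 deg) = 0.2588, sin(-75 deg) = -0.9659
  joint[1] = (0.0000, 0.0000) + 2.8 * (0.2588, -0.9659) = (0.0000 + 0.7247, 0.0000 + -2.7046) = (0.7247, -2.7046)
link 1: phi[1] = -75 + 180 = 105 deg
  cos(105 deg) = -0.2588, sin(105 deg) = 0.9659
  joint[2] = (0.7247, -2.7046) + 3.9 * (-0.2588, 0.9659) = (0.7247 + -1.0094, -2.7046 + 3.7671) = (-0.2847, 1.0625)
End effector: (-0.2847, 1.0625)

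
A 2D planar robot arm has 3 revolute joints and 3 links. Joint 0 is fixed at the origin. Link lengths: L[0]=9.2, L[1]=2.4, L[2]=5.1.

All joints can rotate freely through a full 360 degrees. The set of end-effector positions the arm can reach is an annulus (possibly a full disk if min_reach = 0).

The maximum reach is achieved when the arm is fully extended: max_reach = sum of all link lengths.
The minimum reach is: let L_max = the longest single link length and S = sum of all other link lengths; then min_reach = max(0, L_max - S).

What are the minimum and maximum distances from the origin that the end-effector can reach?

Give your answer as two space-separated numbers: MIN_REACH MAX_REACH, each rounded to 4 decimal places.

Link lengths: [9.2, 2.4, 5.1]
max_reach = 9.2 + 2.4 + 5.1 = 16.7
L_max = max([9.2, 2.4, 5.1]) = 9.2
S (sum of others) = 16.7 - 9.2 = 7.5
min_reach = max(0, 9.2 - 7.5) = max(0, 1.7) = 1.7

Answer: 1.7000 16.7000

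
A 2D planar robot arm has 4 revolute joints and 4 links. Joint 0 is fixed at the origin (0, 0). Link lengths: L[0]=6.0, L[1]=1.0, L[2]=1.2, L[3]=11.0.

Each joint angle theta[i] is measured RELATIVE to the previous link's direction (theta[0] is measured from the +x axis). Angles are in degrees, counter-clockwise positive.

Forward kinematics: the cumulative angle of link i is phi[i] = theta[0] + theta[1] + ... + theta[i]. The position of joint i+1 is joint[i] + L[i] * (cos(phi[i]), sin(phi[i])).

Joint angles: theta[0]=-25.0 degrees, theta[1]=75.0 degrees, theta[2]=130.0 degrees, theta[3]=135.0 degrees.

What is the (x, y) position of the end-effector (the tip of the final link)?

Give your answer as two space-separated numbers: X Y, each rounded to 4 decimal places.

Answer: 12.6588 -9.5478

Derivation:
joint[0] = (0.0000, 0.0000)  (base)
link 0: phi[0] = -25 = -25 deg
  cos(-25 deg) = 0.9063, sin(-25 deg) = -0.4226
  joint[1] = (0.0000, 0.0000) + 6 * (0.9063, -0.4226) = (0.0000 + 5.4378, 0.0000 + -2.5357) = (5.4378, -2.5357)
link 1: phi[1] = -25 + 75 = 50 deg
  cos(50 deg) = 0.6428, sin(50 deg) = 0.7660
  joint[2] = (5.4378, -2.5357) + 1 * (0.6428, 0.7660) = (5.4378 + 0.6428, -2.5357 + 0.7660) = (6.0806, -1.7697)
link 2: phi[2] = -25 + 75 + 130 = 180 deg
  cos(180 deg) = -1.0000, sin(180 deg) = 0.0000
  joint[3] = (6.0806, -1.7697) + 1.2 * (-1.0000, 0.0000) = (6.0806 + -1.2000, -1.7697 + 0.0000) = (4.8806, -1.7697)
link 3: phi[3] = -25 + 75 + 130 + 135 = 315 deg
  cos(315 deg) = 0.7071, sin(315 deg) = -0.7071
  joint[4] = (4.8806, -1.7697) + 11 * (0.7071, -0.7071) = (4.8806 + 7.7782, -1.7697 + -7.7782) = (12.6588, -9.5478)
End effector: (12.6588, -9.5478)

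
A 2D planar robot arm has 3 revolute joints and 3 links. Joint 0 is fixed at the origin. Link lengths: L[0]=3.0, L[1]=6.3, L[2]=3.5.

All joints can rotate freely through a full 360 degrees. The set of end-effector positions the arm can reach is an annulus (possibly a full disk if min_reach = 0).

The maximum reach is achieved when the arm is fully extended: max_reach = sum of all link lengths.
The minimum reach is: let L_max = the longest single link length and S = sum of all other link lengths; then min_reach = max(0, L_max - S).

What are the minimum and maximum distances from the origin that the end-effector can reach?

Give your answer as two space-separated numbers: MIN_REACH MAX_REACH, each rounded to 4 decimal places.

Link lengths: [3.0, 6.3, 3.5]
max_reach = 3 + 6.3 + 3.5 = 12.8
L_max = max([3.0, 6.3, 3.5]) = 6.3
S (sum of others) = 12.8 - 6.3 = 6.5
min_reach = max(0, 6.3 - 6.5) = max(0, -0.2) = 0

Answer: 0.0000 12.8000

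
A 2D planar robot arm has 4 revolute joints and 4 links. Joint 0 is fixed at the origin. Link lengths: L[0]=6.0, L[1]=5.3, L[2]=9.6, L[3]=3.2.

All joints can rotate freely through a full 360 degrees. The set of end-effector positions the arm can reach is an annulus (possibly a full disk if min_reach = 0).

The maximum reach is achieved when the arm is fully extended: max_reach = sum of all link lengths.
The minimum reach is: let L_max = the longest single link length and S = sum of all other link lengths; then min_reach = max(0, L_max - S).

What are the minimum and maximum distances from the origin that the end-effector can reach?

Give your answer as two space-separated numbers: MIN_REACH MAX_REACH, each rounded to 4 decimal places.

Answer: 0.0000 24.1000

Derivation:
Link lengths: [6.0, 5.3, 9.6, 3.2]
max_reach = 6 + 5.3 + 9.6 + 3.2 = 24.1
L_max = max([6.0, 5.3, 9.6, 3.2]) = 9.6
S (sum of others) = 24.1 - 9.6 = 14.5
min_reach = max(0, 9.6 - 14.5) = max(0, -4.9) = 0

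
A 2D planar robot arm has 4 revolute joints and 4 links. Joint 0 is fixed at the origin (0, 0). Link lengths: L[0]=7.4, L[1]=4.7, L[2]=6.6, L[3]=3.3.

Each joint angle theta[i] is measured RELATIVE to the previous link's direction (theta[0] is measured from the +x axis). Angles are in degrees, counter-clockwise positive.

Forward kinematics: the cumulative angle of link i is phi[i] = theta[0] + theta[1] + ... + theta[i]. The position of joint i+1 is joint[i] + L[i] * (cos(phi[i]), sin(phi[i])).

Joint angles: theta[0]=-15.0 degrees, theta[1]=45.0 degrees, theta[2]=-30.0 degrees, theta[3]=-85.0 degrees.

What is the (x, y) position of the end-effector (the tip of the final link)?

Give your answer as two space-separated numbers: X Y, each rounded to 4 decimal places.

joint[0] = (0.0000, 0.0000)  (base)
link 0: phi[0] = -15 = -15 deg
  cos(-15 deg) = 0.9659, sin(-15 deg) = -0.2588
  joint[1] = (0.0000, 0.0000) + 7.4 * (0.9659, -0.2588) = (0.0000 + 7.1479, 0.0000 + -1.9153) = (7.1479, -1.9153)
link 1: phi[1] = -15 + 45 = 30 deg
  cos(30 deg) = 0.8660, sin(30 deg) = 0.5000
  joint[2] = (7.1479, -1.9153) + 4.7 * (0.8660, 0.5000) = (7.1479 + 4.0703, -1.9153 + 2.3500) = (11.2182, 0.4347)
link 2: phi[2] = -15 + 45 + -30 = 0 deg
  cos(0 deg) = 1.0000, sin(0 deg) = 0.0000
  joint[3] = (11.2182, 0.4347) + 6.6 * (1.0000, 0.0000) = (11.2182 + 6.6000, 0.4347 + 0.0000) = (17.8182, 0.4347)
link 3: phi[3] = -15 + 45 + -30 + -85 = -85 deg
  cos(-85 deg) = 0.0872, sin(-85 deg) = -0.9962
  joint[4] = (17.8182, 0.4347) + 3.3 * (0.0872, -0.9962) = (17.8182 + 0.2876, 0.4347 + -3.2874) = (18.1058, -2.8527)
End effector: (18.1058, -2.8527)

Answer: 18.1058 -2.8527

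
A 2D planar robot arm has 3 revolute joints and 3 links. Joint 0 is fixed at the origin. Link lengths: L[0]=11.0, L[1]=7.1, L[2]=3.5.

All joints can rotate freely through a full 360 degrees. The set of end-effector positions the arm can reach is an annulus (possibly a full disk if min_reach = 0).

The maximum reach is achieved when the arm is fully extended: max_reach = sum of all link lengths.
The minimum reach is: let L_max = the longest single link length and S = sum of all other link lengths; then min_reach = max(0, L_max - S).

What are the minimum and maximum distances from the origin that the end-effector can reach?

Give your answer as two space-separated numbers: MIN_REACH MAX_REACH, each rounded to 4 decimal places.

Answer: 0.4000 21.6000

Derivation:
Link lengths: [11.0, 7.1, 3.5]
max_reach = 11 + 7.1 + 3.5 = 21.6
L_max = max([11.0, 7.1, 3.5]) = 11
S (sum of others) = 21.6 - 11 = 10.6
min_reach = max(0, 11 - 10.6) = max(0, 0.4) = 0.4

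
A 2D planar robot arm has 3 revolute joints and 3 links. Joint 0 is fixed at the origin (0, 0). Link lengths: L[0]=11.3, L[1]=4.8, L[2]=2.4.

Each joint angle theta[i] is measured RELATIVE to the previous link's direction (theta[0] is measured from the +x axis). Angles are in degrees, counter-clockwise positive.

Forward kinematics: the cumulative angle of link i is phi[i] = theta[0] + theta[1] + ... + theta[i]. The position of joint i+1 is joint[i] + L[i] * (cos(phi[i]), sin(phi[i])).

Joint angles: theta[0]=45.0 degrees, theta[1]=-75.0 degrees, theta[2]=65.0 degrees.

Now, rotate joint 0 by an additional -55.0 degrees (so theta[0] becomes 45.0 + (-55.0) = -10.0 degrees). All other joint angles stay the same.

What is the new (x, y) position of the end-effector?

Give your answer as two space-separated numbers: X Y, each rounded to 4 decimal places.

joint[0] = (0.0000, 0.0000)  (base)
link 0: phi[0] = -10 = -10 deg
  cos(-10 deg) = 0.9848, sin(-10 deg) = -0.1736
  joint[1] = (0.0000, 0.0000) + 11.3 * (0.9848, -0.1736) = (0.0000 + 11.1283, 0.0000 + -1.9622) = (11.1283, -1.9622)
link 1: phi[1] = -10 + -75 = -85 deg
  cos(-85 deg) = 0.0872, sin(-85 deg) = -0.9962
  joint[2] = (11.1283, -1.9622) + 4.8 * (0.0872, -0.9962) = (11.1283 + 0.4183, -1.9622 + -4.7817) = (11.5467, -6.7440)
link 2: phi[2] = -10 + -75 + 65 = -20 deg
  cos(-20 deg) = 0.9397, sin(-20 deg) = -0.3420
  joint[3] = (11.5467, -6.7440) + 2.4 * (0.9397, -0.3420) = (11.5467 + 2.2553, -6.7440 + -0.8208) = (13.8019, -7.5648)
End effector: (13.8019, -7.5648)

Answer: 13.8019 -7.5648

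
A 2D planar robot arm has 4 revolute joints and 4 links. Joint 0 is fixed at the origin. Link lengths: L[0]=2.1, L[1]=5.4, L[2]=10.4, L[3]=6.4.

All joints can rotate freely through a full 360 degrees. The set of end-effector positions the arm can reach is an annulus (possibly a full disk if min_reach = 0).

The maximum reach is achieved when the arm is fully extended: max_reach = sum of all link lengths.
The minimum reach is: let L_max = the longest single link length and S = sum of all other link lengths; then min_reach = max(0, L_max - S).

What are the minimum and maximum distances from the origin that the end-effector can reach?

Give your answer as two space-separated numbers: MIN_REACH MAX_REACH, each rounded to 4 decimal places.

Link lengths: [2.1, 5.4, 10.4, 6.4]
max_reach = 2.1 + 5.4 + 10.4 + 6.4 = 24.3
L_max = max([2.1, 5.4, 10.4, 6.4]) = 10.4
S (sum of others) = 24.3 - 10.4 = 13.9
min_reach = max(0, 10.4 - 13.9) = max(0, -3.5) = 0

Answer: 0.0000 24.3000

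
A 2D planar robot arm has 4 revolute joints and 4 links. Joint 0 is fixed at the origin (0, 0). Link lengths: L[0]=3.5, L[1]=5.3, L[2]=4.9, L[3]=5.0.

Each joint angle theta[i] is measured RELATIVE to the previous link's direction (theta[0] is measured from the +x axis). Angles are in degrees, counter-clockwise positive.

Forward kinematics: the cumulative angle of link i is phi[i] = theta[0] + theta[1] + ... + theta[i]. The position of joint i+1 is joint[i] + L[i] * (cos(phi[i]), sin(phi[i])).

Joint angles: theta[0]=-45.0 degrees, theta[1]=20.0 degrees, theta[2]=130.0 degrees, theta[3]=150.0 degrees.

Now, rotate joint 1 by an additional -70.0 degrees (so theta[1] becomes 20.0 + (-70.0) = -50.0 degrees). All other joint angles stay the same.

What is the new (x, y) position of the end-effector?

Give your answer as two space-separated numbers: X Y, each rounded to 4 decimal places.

Answer: 1.0458 -5.3800

Derivation:
joint[0] = (0.0000, 0.0000)  (base)
link 0: phi[0] = -45 = -45 deg
  cos(-45 deg) = 0.7071, sin(-45 deg) = -0.7071
  joint[1] = (0.0000, 0.0000) + 3.5 * (0.7071, -0.7071) = (0.0000 + 2.4749, 0.0000 + -2.4749) = (2.4749, -2.4749)
link 1: phi[1] = -45 + -50 = -95 deg
  cos(-95 deg) = -0.0872, sin(-95 deg) = -0.9962
  joint[2] = (2.4749, -2.4749) + 5.3 * (-0.0872, -0.9962) = (2.4749 + -0.4619, -2.4749 + -5.2798) = (2.0129, -7.7547)
link 2: phi[2] = -45 + -50 + 130 = 35 deg
  cos(35 deg) = 0.8192, sin(35 deg) = 0.5736
  joint[3] = (2.0129, -7.7547) + 4.9 * (0.8192, 0.5736) = (2.0129 + 4.0138, -7.7547 + 2.8105) = (6.0268, -4.9442)
link 3: phi[3] = -45 + -50 + 130 + 150 = 185 deg
  cos(185 deg) = -0.9962, sin(185 deg) = -0.0872
  joint[4] = (6.0268, -4.9442) + 5 * (-0.9962, -0.0872) = (6.0268 + -4.9810, -4.9442 + -0.4358) = (1.0458, -5.3800)
End effector: (1.0458, -5.3800)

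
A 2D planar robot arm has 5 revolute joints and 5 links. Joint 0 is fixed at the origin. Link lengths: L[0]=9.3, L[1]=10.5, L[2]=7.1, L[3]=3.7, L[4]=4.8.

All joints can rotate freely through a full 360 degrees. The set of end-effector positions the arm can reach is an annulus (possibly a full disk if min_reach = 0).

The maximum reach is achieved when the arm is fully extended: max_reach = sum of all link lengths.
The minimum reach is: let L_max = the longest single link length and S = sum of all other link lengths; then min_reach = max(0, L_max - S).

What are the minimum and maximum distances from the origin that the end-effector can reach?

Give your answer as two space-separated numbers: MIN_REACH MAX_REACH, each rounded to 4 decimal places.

Link lengths: [9.3, 10.5, 7.1, 3.7, 4.8]
max_reach = 9.3 + 10.5 + 7.1 + 3.7 + 4.8 = 35.4
L_max = max([9.3, 10.5, 7.1, 3.7, 4.8]) = 10.5
S (sum of others) = 35.4 - 10.5 = 24.9
min_reach = max(0, 10.5 - 24.9) = max(0, -14.4) = 0

Answer: 0.0000 35.4000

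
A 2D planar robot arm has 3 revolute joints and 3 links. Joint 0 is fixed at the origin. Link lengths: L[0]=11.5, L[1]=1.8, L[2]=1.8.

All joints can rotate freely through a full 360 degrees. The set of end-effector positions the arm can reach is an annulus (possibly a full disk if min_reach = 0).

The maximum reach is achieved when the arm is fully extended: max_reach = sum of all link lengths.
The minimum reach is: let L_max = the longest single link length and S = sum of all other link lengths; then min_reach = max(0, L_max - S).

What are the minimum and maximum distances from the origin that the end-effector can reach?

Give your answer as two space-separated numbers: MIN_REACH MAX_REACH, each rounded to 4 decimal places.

Answer: 7.9000 15.1000

Derivation:
Link lengths: [11.5, 1.8, 1.8]
max_reach = 11.5 + 1.8 + 1.8 = 15.1
L_max = max([11.5, 1.8, 1.8]) = 11.5
S (sum of others) = 15.1 - 11.5 = 3.6
min_reach = max(0, 11.5 - 3.6) = max(0, 7.9) = 7.9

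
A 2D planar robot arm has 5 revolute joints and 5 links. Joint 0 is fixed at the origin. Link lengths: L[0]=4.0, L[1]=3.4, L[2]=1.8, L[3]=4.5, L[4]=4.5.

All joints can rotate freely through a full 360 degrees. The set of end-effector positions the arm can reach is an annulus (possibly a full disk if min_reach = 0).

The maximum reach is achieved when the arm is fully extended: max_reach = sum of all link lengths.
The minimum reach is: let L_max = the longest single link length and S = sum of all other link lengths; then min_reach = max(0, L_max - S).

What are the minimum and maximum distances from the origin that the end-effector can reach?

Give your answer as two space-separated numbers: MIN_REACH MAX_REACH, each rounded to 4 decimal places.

Link lengths: [4.0, 3.4, 1.8, 4.5, 4.5]
max_reach = 4 + 3.4 + 1.8 + 4.5 + 4.5 = 18.2
L_max = max([4.0, 3.4, 1.8, 4.5, 4.5]) = 4.5
S (sum of others) = 18.2 - 4.5 = 13.7
min_reach = max(0, 4.5 - 13.7) = max(0, -9.2) = 0

Answer: 0.0000 18.2000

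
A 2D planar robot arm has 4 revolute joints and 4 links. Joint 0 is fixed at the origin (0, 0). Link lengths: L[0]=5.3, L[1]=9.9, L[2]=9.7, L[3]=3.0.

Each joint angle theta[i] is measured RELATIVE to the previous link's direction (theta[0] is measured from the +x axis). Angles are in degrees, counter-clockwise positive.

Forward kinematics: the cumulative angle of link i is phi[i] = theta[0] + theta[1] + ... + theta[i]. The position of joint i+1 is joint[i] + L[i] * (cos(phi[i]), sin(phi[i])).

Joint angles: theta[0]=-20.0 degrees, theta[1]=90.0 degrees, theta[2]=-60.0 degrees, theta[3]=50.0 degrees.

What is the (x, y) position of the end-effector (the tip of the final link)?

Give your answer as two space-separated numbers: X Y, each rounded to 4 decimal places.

joint[0] = (0.0000, 0.0000)  (base)
link 0: phi[0] = -20 = -20 deg
  cos(-20 deg) = 0.9397, sin(-20 deg) = -0.3420
  joint[1] = (0.0000, 0.0000) + 5.3 * (0.9397, -0.3420) = (0.0000 + 4.9804, 0.0000 + -1.8127) = (4.9804, -1.8127)
link 1: phi[1] = -20 + 90 = 70 deg
  cos(70 deg) = 0.3420, sin(70 deg) = 0.9397
  joint[2] = (4.9804, -1.8127) + 9.9 * (0.3420, 0.9397) = (4.9804 + 3.3860, -1.8127 + 9.3030) = (8.3664, 7.4903)
link 2: phi[2] = -20 + 90 + -60 = 10 deg
  cos(10 deg) = 0.9848, sin(10 deg) = 0.1736
  joint[3] = (8.3664, 7.4903) + 9.7 * (0.9848, 0.1736) = (8.3664 + 9.5526, 7.4903 + 1.6844) = (17.9190, 9.1746)
link 3: phi[3] = -20 + 90 + -60 + 50 = 60 deg
  cos(60 deg) = 0.5000, sin(60 deg) = 0.8660
  joint[4] = (17.9190, 9.1746) + 3 * (0.5000, 0.8660) = (17.9190 + 1.5000, 9.1746 + 2.5981) = (19.4190, 11.7727)
End effector: (19.4190, 11.7727)

Answer: 19.4190 11.7727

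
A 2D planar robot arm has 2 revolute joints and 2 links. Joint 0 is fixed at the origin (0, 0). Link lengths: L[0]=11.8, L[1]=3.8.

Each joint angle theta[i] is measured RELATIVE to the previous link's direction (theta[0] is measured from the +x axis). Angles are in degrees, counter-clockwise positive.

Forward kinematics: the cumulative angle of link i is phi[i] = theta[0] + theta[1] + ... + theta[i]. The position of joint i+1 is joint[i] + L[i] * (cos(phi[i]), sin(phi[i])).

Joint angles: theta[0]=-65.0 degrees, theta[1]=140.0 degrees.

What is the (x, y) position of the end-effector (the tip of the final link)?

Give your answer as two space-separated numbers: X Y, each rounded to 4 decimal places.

Answer: 5.9704 -7.0239

Derivation:
joint[0] = (0.0000, 0.0000)  (base)
link 0: phi[0] = -65 = -65 deg
  cos(-65 deg) = 0.4226, sin(-65 deg) = -0.9063
  joint[1] = (0.0000, 0.0000) + 11.8 * (0.4226, -0.9063) = (0.0000 + 4.9869, 0.0000 + -10.6944) = (4.9869, -10.6944)
link 1: phi[1] = -65 + 140 = 75 deg
  cos(75 deg) = 0.2588, sin(75 deg) = 0.9659
  joint[2] = (4.9869, -10.6944) + 3.8 * (0.2588, 0.9659) = (4.9869 + 0.9835, -10.6944 + 3.6705) = (5.9704, -7.0239)
End effector: (5.9704, -7.0239)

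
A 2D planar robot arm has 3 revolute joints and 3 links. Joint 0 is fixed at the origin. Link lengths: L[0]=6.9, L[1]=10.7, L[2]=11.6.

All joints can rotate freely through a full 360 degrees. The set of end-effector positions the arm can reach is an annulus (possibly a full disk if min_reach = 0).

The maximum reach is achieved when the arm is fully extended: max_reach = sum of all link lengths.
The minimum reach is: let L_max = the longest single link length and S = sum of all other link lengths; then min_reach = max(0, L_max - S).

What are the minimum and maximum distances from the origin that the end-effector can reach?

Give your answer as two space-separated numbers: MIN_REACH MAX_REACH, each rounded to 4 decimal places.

Link lengths: [6.9, 10.7, 11.6]
max_reach = 6.9 + 10.7 + 11.6 = 29.2
L_max = max([6.9, 10.7, 11.6]) = 11.6
S (sum of others) = 29.2 - 11.6 = 17.6
min_reach = max(0, 11.6 - 17.6) = max(0, -6) = 0

Answer: 0.0000 29.2000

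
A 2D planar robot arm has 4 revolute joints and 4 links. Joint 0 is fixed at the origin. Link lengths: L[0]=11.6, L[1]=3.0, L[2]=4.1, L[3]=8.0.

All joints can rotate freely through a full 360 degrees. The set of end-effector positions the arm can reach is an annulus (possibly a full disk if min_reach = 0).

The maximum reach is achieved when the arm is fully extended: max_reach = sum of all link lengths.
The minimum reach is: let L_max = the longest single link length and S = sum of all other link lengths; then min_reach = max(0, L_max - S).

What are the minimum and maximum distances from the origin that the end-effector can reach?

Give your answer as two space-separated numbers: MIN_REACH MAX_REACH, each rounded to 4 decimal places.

Link lengths: [11.6, 3.0, 4.1, 8.0]
max_reach = 11.6 + 3 + 4.1 + 8 = 26.7
L_max = max([11.6, 3.0, 4.1, 8.0]) = 11.6
S (sum of others) = 26.7 - 11.6 = 15.1
min_reach = max(0, 11.6 - 15.1) = max(0, -3.5) = 0

Answer: 0.0000 26.7000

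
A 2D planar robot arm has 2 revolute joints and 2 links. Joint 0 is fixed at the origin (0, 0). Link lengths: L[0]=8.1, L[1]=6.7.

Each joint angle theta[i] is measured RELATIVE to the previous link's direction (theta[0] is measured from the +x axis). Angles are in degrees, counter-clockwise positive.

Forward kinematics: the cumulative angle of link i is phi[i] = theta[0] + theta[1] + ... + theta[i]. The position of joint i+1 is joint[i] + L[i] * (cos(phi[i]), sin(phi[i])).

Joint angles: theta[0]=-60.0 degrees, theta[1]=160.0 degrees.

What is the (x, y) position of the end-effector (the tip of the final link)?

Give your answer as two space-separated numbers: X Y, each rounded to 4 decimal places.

Answer: 2.8866 -0.4166

Derivation:
joint[0] = (0.0000, 0.0000)  (base)
link 0: phi[0] = -60 = -60 deg
  cos(-60 deg) = 0.5000, sin(-60 deg) = -0.8660
  joint[1] = (0.0000, 0.0000) + 8.1 * (0.5000, -0.8660) = (0.0000 + 4.0500, 0.0000 + -7.0148) = (4.0500, -7.0148)
link 1: phi[1] = -60 + 160 = 100 deg
  cos(100 deg) = -0.1736, sin(100 deg) = 0.9848
  joint[2] = (4.0500, -7.0148) + 6.7 * (-0.1736, 0.9848) = (4.0500 + -1.1634, -7.0148 + 6.5982) = (2.8866, -0.4166)
End effector: (2.8866, -0.4166)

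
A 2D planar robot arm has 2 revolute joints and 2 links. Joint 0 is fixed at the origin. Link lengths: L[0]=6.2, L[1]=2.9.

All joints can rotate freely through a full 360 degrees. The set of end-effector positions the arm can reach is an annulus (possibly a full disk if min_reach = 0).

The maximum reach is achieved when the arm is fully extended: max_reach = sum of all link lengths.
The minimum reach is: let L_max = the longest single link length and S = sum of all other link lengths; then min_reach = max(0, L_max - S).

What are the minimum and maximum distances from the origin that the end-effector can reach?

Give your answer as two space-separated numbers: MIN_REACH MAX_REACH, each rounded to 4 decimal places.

Answer: 3.3000 9.1000

Derivation:
Link lengths: [6.2, 2.9]
max_reach = 6.2 + 2.9 = 9.1
L_max = max([6.2, 2.9]) = 6.2
S (sum of others) = 9.1 - 6.2 = 2.9
min_reach = max(0, 6.2 - 2.9) = max(0, 3.3) = 3.3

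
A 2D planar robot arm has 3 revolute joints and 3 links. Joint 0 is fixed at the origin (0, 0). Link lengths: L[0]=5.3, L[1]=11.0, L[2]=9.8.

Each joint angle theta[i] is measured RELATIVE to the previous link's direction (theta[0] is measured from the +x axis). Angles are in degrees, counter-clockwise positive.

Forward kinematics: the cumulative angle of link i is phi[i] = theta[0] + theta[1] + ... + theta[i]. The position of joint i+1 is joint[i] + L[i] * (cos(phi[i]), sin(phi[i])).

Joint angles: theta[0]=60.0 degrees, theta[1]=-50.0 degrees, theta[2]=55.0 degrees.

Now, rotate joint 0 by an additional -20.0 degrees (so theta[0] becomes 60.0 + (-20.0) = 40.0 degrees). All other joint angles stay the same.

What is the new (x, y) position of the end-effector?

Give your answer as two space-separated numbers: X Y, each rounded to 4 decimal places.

joint[0] = (0.0000, 0.0000)  (base)
link 0: phi[0] = 40 = 40 deg
  cos(40 deg) = 0.7660, sin(40 deg) = 0.6428
  joint[1] = (0.0000, 0.0000) + 5.3 * (0.7660, 0.6428) = (0.0000 + 4.0600, 0.0000 + 3.4068) = (4.0600, 3.4068)
link 1: phi[1] = 40 + -50 = -10 deg
  cos(-10 deg) = 0.9848, sin(-10 deg) = -0.1736
  joint[2] = (4.0600, 3.4068) + 11 * (0.9848, -0.1736) = (4.0600 + 10.8329, 3.4068 + -1.9101) = (14.8929, 1.4966)
link 2: phi[2] = 40 + -50 + 55 = 45 deg
  cos(45 deg) = 0.7071, sin(45 deg) = 0.7071
  joint[3] = (14.8929, 1.4966) + 9.8 * (0.7071, 0.7071) = (14.8929 + 6.9296, 1.4966 + 6.9296) = (21.8226, 8.4263)
End effector: (21.8226, 8.4263)

Answer: 21.8226 8.4263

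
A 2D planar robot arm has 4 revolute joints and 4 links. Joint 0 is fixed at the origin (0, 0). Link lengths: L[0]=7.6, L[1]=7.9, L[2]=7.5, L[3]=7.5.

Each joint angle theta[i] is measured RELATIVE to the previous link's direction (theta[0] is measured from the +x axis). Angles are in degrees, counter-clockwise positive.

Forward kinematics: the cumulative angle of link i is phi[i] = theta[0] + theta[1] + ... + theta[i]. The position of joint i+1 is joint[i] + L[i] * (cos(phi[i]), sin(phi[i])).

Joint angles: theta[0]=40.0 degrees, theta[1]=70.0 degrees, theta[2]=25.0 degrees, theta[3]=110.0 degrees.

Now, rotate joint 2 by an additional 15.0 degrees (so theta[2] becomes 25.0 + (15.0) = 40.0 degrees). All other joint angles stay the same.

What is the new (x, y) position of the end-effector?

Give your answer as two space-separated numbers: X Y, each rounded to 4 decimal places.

joint[0] = (0.0000, 0.0000)  (base)
link 0: phi[0] = 40 = 40 deg
  cos(40 deg) = 0.7660, sin(40 deg) = 0.6428
  joint[1] = (0.0000, 0.0000) + 7.6 * (0.7660, 0.6428) = (0.0000 + 5.8219, 0.0000 + 4.8852) = (5.8219, 4.8852)
link 1: phi[1] = 40 + 70 = 110 deg
  cos(110 deg) = -0.3420, sin(110 deg) = 0.9397
  joint[2] = (5.8219, 4.8852) + 7.9 * (-0.3420, 0.9397) = (5.8219 + -2.7020, 4.8852 + 7.4236) = (3.1200, 12.3088)
link 2: phi[2] = 40 + 70 + 40 = 150 deg
  cos(150 deg) = -0.8660, sin(150 deg) = 0.5000
  joint[3] = (3.1200, 12.3088) + 7.5 * (-0.8660, 0.5000) = (3.1200 + -6.4952, 12.3088 + 3.7500) = (-3.3752, 16.0588)
link 3: phi[3] = 40 + 70 + 40 + 110 = 260 deg
  cos(260 deg) = -0.1736, sin(260 deg) = -0.9848
  joint[4] = (-3.3752, 16.0588) + 7.5 * (-0.1736, -0.9848) = (-3.3752 + -1.3024, 16.0588 + -7.3861) = (-4.6776, 8.6727)
End effector: (-4.6776, 8.6727)

Answer: -4.6776 8.6727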